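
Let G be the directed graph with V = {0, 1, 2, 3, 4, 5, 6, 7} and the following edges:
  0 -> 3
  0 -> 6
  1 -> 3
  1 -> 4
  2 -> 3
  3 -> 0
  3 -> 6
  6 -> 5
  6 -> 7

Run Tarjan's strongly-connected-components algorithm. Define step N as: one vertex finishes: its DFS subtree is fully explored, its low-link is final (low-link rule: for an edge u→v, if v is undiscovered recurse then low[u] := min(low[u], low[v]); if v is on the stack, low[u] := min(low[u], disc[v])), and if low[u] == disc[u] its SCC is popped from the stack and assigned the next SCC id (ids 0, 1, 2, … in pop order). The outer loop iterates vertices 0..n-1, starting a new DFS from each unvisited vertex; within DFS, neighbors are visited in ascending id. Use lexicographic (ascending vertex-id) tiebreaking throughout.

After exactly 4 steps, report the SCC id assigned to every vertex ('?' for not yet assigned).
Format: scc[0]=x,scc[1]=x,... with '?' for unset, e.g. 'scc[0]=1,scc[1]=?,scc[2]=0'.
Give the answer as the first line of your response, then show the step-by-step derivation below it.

scc[0]=?,scc[1]=?,scc[2]=?,scc[3]=?,scc[4]=?,scc[5]=0,scc[6]=2,scc[7]=1

step 1: low=(low[0]=0,low[1]=?,low[2]=?,low[3]=0,low[4]=?,low[5]=3,low[6]=2,low[7]=?); scc=(scc[0]=?,scc[1]=?,scc[2]=?,scc[3]=?,scc[4]=?,scc[5]=0,scc[6]=?,scc[7]=?)
step 2: low=(low[0]=0,low[1]=?,low[2]=?,low[3]=0,low[4]=?,low[5]=3,low[6]=2,low[7]=4); scc=(scc[0]=?,scc[1]=?,scc[2]=?,scc[3]=?,scc[4]=?,scc[5]=0,scc[6]=?,scc[7]=1)
step 3: low=(low[0]=0,low[1]=?,low[2]=?,low[3]=0,low[4]=?,low[5]=3,low[6]=2,low[7]=4); scc=(scc[0]=?,scc[1]=?,scc[2]=?,scc[3]=?,scc[4]=?,scc[5]=0,scc[6]=2,scc[7]=1)
step 4: low=(low[0]=0,low[1]=?,low[2]=?,low[3]=0,low[4]=?,low[5]=3,low[6]=2,low[7]=4); scc=(scc[0]=?,scc[1]=?,scc[2]=?,scc[3]=?,scc[4]=?,scc[5]=0,scc[6]=2,scc[7]=1)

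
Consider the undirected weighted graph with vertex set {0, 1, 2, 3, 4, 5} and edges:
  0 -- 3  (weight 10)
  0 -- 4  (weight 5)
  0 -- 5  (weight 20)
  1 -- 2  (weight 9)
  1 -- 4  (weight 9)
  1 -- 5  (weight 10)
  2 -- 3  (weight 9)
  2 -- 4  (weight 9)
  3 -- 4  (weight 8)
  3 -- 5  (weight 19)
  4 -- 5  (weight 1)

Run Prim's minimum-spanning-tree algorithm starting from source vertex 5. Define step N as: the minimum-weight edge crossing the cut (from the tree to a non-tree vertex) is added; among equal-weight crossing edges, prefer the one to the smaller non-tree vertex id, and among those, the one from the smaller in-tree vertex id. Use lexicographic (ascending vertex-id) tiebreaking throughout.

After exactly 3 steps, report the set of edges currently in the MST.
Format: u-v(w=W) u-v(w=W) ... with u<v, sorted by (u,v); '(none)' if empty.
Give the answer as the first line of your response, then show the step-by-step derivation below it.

0-4(w=5) 3-4(w=8) 4-5(w=1)

step 1: add edge 4-5 (w=1); MST = {4-5(w=1)}
step 2: add edge 0-4 (w=5); MST = {0-4(w=5) 4-5(w=1)}
step 3: add edge 3-4 (w=8); MST = {0-4(w=5) 3-4(w=8) 4-5(w=1)}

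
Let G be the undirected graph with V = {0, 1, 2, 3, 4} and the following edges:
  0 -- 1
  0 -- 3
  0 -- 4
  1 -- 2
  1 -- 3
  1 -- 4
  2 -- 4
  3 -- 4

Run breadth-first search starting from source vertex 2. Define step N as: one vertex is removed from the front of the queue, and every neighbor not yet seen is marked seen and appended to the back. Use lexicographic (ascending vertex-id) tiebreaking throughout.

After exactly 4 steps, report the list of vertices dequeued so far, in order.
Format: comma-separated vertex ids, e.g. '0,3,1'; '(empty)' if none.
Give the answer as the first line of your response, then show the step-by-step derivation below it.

2,1,4,0

step 1: dequeue 2; queue=[1,4]; order=2
step 2: dequeue 1; queue=[4,0,3]; order=2,1
step 3: dequeue 4; queue=[0,3]; order=2,1,4
step 4: dequeue 0; queue=[3]; order=2,1,4,0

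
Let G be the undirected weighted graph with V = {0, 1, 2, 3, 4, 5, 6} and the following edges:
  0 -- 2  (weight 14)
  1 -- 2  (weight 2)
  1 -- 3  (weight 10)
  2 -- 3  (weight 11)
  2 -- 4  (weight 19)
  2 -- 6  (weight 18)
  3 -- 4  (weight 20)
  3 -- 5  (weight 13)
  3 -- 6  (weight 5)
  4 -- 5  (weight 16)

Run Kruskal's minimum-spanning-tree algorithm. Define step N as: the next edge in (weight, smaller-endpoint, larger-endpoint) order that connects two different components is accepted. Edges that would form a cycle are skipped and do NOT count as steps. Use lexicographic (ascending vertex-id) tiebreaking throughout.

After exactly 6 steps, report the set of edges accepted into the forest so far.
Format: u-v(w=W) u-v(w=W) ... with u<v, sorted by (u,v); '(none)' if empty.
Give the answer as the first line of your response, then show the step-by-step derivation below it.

0-2(w=14) 1-2(w=2) 1-3(w=10) 3-5(w=13) 3-6(w=5) 4-5(w=16)

step 1: add edge 1-2 (w=2); MST = {1-2(w=2)}
step 2: add edge 3-6 (w=5); MST = {1-2(w=2) 3-6(w=5)}
step 3: add edge 1-3 (w=10); MST = {1-2(w=2) 1-3(w=10) 3-6(w=5)}
step 4: add edge 3-5 (w=13); MST = {1-2(w=2) 1-3(w=10) 3-5(w=13) 3-6(w=5)}
step 5: add edge 0-2 (w=14); MST = {0-2(w=14) 1-2(w=2) 1-3(w=10) 3-5(w=13) 3-6(w=5)}
step 6: add edge 4-5 (w=16); MST = {0-2(w=14) 1-2(w=2) 1-3(w=10) 3-5(w=13) 3-6(w=5) 4-5(w=16)}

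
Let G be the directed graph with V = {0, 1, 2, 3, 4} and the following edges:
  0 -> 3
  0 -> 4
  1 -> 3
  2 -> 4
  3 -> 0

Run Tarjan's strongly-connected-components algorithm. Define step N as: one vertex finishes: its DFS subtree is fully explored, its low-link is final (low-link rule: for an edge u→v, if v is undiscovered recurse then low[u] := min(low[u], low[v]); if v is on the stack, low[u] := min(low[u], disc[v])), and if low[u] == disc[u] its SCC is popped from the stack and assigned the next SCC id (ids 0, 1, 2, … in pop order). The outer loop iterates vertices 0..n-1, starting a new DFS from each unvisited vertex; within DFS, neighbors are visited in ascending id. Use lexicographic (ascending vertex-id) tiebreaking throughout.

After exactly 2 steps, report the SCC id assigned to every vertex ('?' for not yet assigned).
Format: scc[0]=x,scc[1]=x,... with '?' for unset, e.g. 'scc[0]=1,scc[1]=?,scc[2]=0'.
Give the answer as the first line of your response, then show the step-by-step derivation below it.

scc[0]=?,scc[1]=?,scc[2]=?,scc[3]=?,scc[4]=0

step 1: low=(low[0]=0,low[1]=?,low[2]=?,low[3]=0,low[4]=?); scc=(scc[0]=?,scc[1]=?,scc[2]=?,scc[3]=?,scc[4]=?)
step 2: low=(low[0]=0,low[1]=?,low[2]=?,low[3]=0,low[4]=2); scc=(scc[0]=?,scc[1]=?,scc[2]=?,scc[3]=?,scc[4]=0)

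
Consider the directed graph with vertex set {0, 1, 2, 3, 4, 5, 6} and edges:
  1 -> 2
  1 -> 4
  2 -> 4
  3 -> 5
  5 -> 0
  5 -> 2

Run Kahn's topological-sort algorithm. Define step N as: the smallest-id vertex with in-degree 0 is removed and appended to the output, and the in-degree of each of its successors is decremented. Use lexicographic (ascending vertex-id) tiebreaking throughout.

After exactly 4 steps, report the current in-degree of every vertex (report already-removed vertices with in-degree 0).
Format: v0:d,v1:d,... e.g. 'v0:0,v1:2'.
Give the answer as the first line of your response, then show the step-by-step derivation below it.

v0:0,v1:0,v2:0,v3:0,v4:1,v5:0,v6:0

step 1: output 1; order=[1]; indeg=(1,0,1,0,1,1,0)
step 2: output 3; order=[1,3]; indeg=(1,0,1,0,1,0,0)
step 3: output 5; order=[1,3,5]; indeg=(0,0,0,0,1,0,0)
step 4: output 0; order=[1,3,5,0]; indeg=(0,0,0,0,1,0,0)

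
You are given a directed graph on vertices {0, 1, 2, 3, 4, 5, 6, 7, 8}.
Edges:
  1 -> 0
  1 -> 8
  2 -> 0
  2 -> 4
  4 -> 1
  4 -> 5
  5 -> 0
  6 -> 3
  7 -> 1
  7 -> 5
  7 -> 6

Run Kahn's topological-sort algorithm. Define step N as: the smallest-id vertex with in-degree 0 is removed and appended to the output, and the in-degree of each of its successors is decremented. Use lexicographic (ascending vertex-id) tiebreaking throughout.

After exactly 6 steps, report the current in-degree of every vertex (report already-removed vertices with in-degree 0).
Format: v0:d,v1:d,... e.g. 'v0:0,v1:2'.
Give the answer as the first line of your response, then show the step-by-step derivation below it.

v0:0,v1:0,v2:0,v3:1,v4:0,v5:0,v6:0,v7:0,v8:0

step 1: output 2; order=[2]; indeg=(2,2,0,1,0,2,1,0,1)
step 2: output 4; order=[2,4]; indeg=(2,1,0,1,0,1,1,0,1)
step 3: output 7; order=[2,4,7]; indeg=(2,0,0,1,0,0,0,0,1)
step 4: output 1; order=[2,4,7,1]; indeg=(1,0,0,1,0,0,0,0,0)
step 5: output 5; order=[2,4,7,1,5]; indeg=(0,0,0,1,0,0,0,0,0)
step 6: output 0; order=[2,4,7,1,5,0]; indeg=(0,0,0,1,0,0,0,0,0)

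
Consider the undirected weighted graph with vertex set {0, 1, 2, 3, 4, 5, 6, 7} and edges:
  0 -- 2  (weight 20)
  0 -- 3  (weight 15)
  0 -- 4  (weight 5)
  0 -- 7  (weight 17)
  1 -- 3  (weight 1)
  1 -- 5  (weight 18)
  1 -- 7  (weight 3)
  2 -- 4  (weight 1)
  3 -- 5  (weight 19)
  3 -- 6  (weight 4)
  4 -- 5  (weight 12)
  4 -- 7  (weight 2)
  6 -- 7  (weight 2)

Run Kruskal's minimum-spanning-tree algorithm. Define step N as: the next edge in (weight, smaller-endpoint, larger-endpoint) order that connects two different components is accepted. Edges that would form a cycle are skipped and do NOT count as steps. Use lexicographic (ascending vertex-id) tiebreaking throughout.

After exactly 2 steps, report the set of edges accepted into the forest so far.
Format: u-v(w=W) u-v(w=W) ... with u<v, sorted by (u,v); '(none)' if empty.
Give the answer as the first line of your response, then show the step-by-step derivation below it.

1-3(w=1) 2-4(w=1)

step 1: add edge 1-3 (w=1); MST = {1-3(w=1)}
step 2: add edge 2-4 (w=1); MST = {1-3(w=1) 2-4(w=1)}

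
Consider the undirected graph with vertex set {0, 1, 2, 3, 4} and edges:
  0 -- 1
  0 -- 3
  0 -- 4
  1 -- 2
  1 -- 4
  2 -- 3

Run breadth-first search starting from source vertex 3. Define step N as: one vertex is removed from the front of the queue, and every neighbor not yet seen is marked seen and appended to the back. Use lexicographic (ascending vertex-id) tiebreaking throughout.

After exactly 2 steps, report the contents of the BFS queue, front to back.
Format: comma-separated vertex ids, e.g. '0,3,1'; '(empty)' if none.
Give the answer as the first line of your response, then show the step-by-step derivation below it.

2,1,4

step 1: dequeue 3; queue=[0,2]; order=3
step 2: dequeue 0; queue=[2,1,4]; order=3,0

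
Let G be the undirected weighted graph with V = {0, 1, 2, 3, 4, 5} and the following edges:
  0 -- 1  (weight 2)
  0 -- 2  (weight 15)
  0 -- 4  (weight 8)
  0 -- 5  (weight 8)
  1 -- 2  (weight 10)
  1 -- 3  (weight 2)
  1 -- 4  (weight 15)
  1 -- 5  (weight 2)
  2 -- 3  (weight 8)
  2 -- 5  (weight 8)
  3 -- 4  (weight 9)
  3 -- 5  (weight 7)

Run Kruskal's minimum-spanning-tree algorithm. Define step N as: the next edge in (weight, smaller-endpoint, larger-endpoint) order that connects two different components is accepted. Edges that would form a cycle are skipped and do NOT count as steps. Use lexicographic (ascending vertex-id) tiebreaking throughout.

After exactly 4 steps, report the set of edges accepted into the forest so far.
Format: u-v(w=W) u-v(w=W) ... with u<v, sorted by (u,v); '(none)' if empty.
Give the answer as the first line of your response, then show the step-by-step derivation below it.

0-1(w=2) 0-4(w=8) 1-3(w=2) 1-5(w=2)

step 1: add edge 0-1 (w=2); MST = {0-1(w=2)}
step 2: add edge 1-3 (w=2); MST = {0-1(w=2) 1-3(w=2)}
step 3: add edge 1-5 (w=2); MST = {0-1(w=2) 1-3(w=2) 1-5(w=2)}
step 4: add edge 0-4 (w=8); MST = {0-1(w=2) 0-4(w=8) 1-3(w=2) 1-5(w=2)}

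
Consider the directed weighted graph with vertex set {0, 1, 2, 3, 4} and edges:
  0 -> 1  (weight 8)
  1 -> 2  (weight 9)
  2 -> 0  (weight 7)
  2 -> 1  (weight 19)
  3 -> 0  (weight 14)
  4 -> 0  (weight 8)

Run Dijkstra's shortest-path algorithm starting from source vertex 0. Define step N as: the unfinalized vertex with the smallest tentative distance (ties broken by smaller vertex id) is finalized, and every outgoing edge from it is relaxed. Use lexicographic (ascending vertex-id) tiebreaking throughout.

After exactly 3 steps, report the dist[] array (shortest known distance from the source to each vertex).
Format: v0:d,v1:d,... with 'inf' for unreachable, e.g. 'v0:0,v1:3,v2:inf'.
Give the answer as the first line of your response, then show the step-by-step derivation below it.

v0:0,v1:8,v2:17,v3:inf,v4:inf

step 1: dist = v0:0,v1:8,v2:inf,v3:inf,v4:inf
step 2: dist = v0:0,v1:8,v2:17,v3:inf,v4:inf
step 3: dist = v0:0,v1:8,v2:17,v3:inf,v4:inf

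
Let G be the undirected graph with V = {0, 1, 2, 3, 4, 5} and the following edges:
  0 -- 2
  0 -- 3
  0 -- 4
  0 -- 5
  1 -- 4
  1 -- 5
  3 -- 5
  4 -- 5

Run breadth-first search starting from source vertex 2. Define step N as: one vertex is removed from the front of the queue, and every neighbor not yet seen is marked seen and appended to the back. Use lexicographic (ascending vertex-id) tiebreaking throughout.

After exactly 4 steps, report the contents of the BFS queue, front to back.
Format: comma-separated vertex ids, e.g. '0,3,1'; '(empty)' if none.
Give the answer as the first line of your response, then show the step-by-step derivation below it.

5,1

step 1: dequeue 2; queue=[0]; order=2
step 2: dequeue 0; queue=[3,4,5]; order=2,0
step 3: dequeue 3; queue=[4,5]; order=2,0,3
step 4: dequeue 4; queue=[5,1]; order=2,0,3,4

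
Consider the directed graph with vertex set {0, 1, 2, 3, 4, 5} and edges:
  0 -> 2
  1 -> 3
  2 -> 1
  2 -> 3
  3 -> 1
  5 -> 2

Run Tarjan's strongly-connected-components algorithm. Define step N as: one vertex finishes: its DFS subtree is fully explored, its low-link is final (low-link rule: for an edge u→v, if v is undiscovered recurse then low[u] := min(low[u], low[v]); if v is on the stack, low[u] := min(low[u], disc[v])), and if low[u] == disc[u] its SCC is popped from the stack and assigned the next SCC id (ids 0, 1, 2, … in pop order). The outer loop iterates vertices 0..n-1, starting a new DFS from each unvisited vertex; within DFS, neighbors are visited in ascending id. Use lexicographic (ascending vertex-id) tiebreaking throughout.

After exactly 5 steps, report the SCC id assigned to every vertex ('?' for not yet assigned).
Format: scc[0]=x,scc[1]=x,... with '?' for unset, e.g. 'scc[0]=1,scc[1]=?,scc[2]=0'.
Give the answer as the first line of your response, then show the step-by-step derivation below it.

scc[0]=2,scc[1]=0,scc[2]=1,scc[3]=0,scc[4]=3,scc[5]=?

step 1: low=(low[0]=0,low[1]=2,low[2]=1,low[3]=2,low[4]=?,low[5]=?); scc=(scc[0]=?,scc[1]=?,scc[2]=?,scc[3]=?,scc[4]=?,scc[5]=?)
step 2: low=(low[0]=0,low[1]=2,low[2]=1,low[3]=2,low[4]=?,low[5]=?); scc=(scc[0]=?,scc[1]=0,scc[2]=?,scc[3]=0,scc[4]=?,scc[5]=?)
step 3: low=(low[0]=0,low[1]=2,low[2]=1,low[3]=2,low[4]=?,low[5]=?); scc=(scc[0]=?,scc[1]=0,scc[2]=1,scc[3]=0,scc[4]=?,scc[5]=?)
step 4: low=(low[0]=0,low[1]=2,low[2]=1,low[3]=2,low[4]=?,low[5]=?); scc=(scc[0]=2,scc[1]=0,scc[2]=1,scc[3]=0,scc[4]=?,scc[5]=?)
step 5: low=(low[0]=0,low[1]=2,low[2]=1,low[3]=2,low[4]=4,low[5]=?); scc=(scc[0]=2,scc[1]=0,scc[2]=1,scc[3]=0,scc[4]=3,scc[5]=?)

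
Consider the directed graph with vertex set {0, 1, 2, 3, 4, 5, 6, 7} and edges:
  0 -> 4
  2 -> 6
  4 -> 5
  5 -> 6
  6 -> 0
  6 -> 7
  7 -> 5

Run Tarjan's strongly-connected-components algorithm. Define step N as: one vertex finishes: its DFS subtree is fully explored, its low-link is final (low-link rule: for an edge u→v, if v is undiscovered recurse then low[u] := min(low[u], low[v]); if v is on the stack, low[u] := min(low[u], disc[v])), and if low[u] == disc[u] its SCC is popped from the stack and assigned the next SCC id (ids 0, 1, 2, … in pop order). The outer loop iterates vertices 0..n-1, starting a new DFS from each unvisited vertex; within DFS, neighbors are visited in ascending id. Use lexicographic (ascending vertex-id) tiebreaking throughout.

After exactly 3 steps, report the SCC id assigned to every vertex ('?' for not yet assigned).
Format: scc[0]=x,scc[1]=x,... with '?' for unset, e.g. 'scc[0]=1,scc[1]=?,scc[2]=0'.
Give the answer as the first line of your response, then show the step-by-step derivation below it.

scc[0]=?,scc[1]=?,scc[2]=?,scc[3]=?,scc[4]=?,scc[5]=?,scc[6]=?,scc[7]=?

step 1: low=(low[0]=0,low[1]=?,low[2]=?,low[3]=?,low[4]=1,low[5]=2,low[6]=0,low[7]=2); scc=(scc[0]=?,scc[1]=?,scc[2]=?,scc[3]=?,scc[4]=?,scc[5]=?,scc[6]=?,scc[7]=?)
step 2: low=(low[0]=0,low[1]=?,low[2]=?,low[3]=?,low[4]=1,low[5]=2,low[6]=0,low[7]=2); scc=(scc[0]=?,scc[1]=?,scc[2]=?,scc[3]=?,scc[4]=?,scc[5]=?,scc[6]=?,scc[7]=?)
step 3: low=(low[0]=0,low[1]=?,low[2]=?,low[3]=?,low[4]=1,low[5]=0,low[6]=0,low[7]=2); scc=(scc[0]=?,scc[1]=?,scc[2]=?,scc[3]=?,scc[4]=?,scc[5]=?,scc[6]=?,scc[7]=?)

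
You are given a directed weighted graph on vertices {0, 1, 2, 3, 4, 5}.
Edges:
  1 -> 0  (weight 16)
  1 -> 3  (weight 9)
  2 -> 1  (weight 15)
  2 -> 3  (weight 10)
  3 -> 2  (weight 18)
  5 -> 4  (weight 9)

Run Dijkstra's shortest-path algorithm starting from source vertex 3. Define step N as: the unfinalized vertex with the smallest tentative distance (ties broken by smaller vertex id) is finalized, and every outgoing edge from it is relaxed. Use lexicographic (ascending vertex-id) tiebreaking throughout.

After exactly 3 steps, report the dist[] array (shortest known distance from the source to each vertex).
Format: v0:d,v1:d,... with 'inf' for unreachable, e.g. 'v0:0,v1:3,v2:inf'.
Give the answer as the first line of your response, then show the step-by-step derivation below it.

v0:49,v1:33,v2:18,v3:0,v4:inf,v5:inf

step 1: dist = v0:inf,v1:inf,v2:18,v3:0,v4:inf,v5:inf
step 2: dist = v0:inf,v1:33,v2:18,v3:0,v4:inf,v5:inf
step 3: dist = v0:49,v1:33,v2:18,v3:0,v4:inf,v5:inf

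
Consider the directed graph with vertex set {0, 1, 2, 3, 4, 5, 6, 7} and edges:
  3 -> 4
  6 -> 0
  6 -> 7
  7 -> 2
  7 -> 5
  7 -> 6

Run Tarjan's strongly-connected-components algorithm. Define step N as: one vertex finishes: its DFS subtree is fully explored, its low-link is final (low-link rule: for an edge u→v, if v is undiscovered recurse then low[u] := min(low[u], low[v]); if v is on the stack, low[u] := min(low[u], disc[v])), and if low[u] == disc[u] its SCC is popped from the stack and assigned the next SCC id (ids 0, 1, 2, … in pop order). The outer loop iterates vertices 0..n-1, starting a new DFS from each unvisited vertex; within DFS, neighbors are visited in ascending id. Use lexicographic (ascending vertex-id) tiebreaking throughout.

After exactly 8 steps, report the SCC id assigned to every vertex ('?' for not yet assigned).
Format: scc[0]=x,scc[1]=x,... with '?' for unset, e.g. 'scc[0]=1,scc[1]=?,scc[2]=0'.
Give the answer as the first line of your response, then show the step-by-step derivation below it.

scc[0]=0,scc[1]=1,scc[2]=2,scc[3]=4,scc[4]=3,scc[5]=5,scc[6]=6,scc[7]=6

step 1: low=(low[0]=0,low[1]=?,low[2]=?,low[3]=?,low[4]=?,low[5]=?,low[6]=?,low[7]=?); scc=(scc[0]=0,scc[1]=?,scc[2]=?,scc[3]=?,scc[4]=?,scc[5]=?,scc[6]=?,scc[7]=?)
step 2: low=(low[0]=0,low[1]=1,low[2]=?,low[3]=?,low[4]=?,low[5]=?,low[6]=?,low[7]=?); scc=(scc[0]=0,scc[1]=1,scc[2]=?,scc[3]=?,scc[4]=?,scc[5]=?,scc[6]=?,scc[7]=?)
step 3: low=(low[0]=0,low[1]=1,low[2]=2,low[3]=?,low[4]=?,low[5]=?,low[6]=?,low[7]=?); scc=(scc[0]=0,scc[1]=1,scc[2]=2,scc[3]=?,scc[4]=?,scc[5]=?,scc[6]=?,scc[7]=?)
step 4: low=(low[0]=0,low[1]=1,low[2]=2,low[3]=3,low[4]=4,low[5]=?,low[6]=?,low[7]=?); scc=(scc[0]=0,scc[1]=1,scc[2]=2,scc[3]=?,scc[4]=3,scc[5]=?,scc[6]=?,scc[7]=?)
step 5: low=(low[0]=0,low[1]=1,low[2]=2,low[3]=3,low[4]=4,low[5]=?,low[6]=?,low[7]=?); scc=(scc[0]=0,scc[1]=1,scc[2]=2,scc[3]=4,scc[4]=3,scc[5]=?,scc[6]=?,scc[7]=?)
step 6: low=(low[0]=0,low[1]=1,low[2]=2,low[3]=3,low[4]=4,low[5]=5,low[6]=?,low[7]=?); scc=(scc[0]=0,scc[1]=1,scc[2]=2,scc[3]=4,scc[4]=3,scc[5]=5,scc[6]=?,scc[7]=?)
step 7: low=(low[0]=0,low[1]=1,low[2]=2,low[3]=3,low[4]=4,low[5]=5,low[6]=6,low[7]=6); scc=(scc[0]=0,scc[1]=1,scc[2]=2,scc[3]=4,scc[4]=3,scc[5]=5,scc[6]=?,scc[7]=?)
step 8: low=(low[0]=0,low[1]=1,low[2]=2,low[3]=3,low[4]=4,low[5]=5,low[6]=6,low[7]=6); scc=(scc[0]=0,scc[1]=1,scc[2]=2,scc[3]=4,scc[4]=3,scc[5]=5,scc[6]=6,scc[7]=6)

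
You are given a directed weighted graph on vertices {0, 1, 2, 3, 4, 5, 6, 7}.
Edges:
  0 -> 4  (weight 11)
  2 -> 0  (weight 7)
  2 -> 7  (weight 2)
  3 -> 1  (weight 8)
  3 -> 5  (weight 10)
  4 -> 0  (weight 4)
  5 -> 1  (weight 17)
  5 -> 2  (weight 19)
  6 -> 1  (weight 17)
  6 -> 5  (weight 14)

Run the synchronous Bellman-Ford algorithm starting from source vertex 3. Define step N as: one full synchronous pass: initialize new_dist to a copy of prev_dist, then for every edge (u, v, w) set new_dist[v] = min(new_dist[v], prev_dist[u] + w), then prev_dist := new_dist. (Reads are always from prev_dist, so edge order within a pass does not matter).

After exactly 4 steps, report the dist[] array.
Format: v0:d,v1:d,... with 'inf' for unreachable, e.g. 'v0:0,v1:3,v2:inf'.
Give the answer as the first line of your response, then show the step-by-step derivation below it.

v0:36,v1:8,v2:29,v3:0,v4:47,v5:10,v6:inf,v7:31

step 1: dist = v0:inf,v1:8,v2:inf,v3:0,v4:inf,v5:10,v6:inf,v7:inf
step 2: dist = v0:inf,v1:8,v2:29,v3:0,v4:inf,v5:10,v6:inf,v7:inf
step 3: dist = v0:36,v1:8,v2:29,v3:0,v4:inf,v5:10,v6:inf,v7:31
step 4: dist = v0:36,v1:8,v2:29,v3:0,v4:47,v5:10,v6:inf,v7:31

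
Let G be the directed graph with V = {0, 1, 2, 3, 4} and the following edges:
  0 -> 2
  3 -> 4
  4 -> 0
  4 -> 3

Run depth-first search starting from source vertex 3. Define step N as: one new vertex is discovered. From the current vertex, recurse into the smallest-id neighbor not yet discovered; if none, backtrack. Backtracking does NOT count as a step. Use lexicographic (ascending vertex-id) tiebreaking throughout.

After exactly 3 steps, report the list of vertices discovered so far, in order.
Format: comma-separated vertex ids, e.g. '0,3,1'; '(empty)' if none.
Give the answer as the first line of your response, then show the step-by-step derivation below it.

3,4,0

step 1: discover 3; path=3; order=3
step 2: discover 4; path=3>4; order=3,4
step 3: discover 0; path=3>4>0; order=3,4,0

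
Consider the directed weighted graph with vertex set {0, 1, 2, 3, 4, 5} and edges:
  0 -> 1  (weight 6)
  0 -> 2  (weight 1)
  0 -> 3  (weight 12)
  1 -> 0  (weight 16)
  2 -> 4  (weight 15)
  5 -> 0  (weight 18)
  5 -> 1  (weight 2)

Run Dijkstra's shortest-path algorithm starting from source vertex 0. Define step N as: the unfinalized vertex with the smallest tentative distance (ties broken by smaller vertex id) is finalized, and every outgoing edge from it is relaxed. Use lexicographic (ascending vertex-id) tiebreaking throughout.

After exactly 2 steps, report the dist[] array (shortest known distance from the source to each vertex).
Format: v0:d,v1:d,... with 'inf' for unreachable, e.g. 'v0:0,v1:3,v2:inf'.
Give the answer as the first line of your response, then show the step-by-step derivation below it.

v0:0,v1:6,v2:1,v3:12,v4:16,v5:inf

step 1: dist = v0:0,v1:6,v2:1,v3:12,v4:inf,v5:inf
step 2: dist = v0:0,v1:6,v2:1,v3:12,v4:16,v5:inf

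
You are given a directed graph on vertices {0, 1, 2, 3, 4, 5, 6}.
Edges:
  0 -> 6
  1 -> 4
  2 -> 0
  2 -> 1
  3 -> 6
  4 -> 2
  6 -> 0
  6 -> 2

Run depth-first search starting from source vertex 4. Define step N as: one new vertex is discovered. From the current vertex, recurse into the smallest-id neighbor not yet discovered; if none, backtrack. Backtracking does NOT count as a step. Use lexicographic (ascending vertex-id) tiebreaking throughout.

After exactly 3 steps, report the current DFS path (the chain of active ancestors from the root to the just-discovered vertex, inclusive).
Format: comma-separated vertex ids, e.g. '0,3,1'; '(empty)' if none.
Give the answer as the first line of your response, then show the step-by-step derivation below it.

4,2,0

step 1: discover 4; path=4; order=4
step 2: discover 2; path=4>2; order=4,2
step 3: discover 0; path=4>2>0; order=4,2,0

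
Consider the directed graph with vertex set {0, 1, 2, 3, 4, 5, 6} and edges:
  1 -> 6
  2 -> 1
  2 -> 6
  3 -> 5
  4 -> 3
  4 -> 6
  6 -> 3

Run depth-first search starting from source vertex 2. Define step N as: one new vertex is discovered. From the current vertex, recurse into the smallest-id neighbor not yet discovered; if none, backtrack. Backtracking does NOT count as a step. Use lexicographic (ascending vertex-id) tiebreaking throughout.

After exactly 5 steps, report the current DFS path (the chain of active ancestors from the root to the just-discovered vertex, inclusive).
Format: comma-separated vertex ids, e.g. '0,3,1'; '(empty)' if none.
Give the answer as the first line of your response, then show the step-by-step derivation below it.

2,1,6,3,5

step 1: discover 2; path=2; order=2
step 2: discover 1; path=2>1; order=2,1
step 3: discover 6; path=2>1>6; order=2,1,6
step 4: discover 3; path=2>1>6>3; order=2,1,6,3
step 5: discover 5; path=2>1>6>3>5; order=2,1,6,3,5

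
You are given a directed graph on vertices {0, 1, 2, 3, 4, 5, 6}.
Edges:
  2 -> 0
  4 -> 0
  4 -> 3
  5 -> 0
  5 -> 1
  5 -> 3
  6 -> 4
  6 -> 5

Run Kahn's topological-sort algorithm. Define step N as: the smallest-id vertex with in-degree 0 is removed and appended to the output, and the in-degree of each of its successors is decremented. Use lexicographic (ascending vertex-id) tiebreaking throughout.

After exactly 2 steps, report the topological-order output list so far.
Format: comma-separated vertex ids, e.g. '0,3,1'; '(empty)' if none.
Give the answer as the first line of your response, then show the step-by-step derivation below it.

2,6

step 1: output 2; order=[2]; indeg=(2,1,0,2,1,1,0)
step 2: output 6; order=[2,6]; indeg=(2,1,0,2,0,0,0)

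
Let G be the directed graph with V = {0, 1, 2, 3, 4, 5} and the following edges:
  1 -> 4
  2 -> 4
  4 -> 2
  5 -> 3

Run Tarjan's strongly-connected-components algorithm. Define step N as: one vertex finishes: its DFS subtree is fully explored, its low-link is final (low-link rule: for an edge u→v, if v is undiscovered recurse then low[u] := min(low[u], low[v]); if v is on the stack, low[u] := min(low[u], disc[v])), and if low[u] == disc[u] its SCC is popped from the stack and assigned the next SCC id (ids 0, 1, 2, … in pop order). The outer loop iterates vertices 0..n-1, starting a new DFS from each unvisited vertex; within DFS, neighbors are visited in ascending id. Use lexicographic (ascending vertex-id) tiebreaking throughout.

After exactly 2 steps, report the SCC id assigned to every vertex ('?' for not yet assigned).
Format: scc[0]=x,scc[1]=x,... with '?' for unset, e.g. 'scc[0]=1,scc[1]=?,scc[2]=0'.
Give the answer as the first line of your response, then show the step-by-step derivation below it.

scc[0]=0,scc[1]=?,scc[2]=?,scc[3]=?,scc[4]=?,scc[5]=?

step 1: low=(low[0]=0,low[1]=?,low[2]=?,low[3]=?,low[4]=?,low[5]=?); scc=(scc[0]=0,scc[1]=?,scc[2]=?,scc[3]=?,scc[4]=?,scc[5]=?)
step 2: low=(low[0]=0,low[1]=1,low[2]=2,low[3]=?,low[4]=2,low[5]=?); scc=(scc[0]=0,scc[1]=?,scc[2]=?,scc[3]=?,scc[4]=?,scc[5]=?)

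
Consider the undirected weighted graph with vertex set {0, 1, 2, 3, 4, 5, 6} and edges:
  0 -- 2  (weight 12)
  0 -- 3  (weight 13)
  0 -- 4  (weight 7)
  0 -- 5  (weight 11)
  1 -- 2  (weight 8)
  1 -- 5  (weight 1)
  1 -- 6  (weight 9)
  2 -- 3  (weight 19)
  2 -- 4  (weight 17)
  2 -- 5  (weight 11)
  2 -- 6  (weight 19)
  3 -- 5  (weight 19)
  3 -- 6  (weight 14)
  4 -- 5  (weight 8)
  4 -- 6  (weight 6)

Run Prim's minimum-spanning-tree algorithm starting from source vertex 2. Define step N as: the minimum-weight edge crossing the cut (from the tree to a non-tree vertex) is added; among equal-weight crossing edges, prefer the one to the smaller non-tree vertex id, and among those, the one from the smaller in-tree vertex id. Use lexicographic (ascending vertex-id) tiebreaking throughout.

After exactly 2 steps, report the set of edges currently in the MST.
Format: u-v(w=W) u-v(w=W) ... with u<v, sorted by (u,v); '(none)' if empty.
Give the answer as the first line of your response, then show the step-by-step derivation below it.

1-2(w=8) 1-5(w=1)

step 1: add edge 1-2 (w=8); MST = {1-2(w=8)}
step 2: add edge 1-5 (w=1); MST = {1-2(w=8) 1-5(w=1)}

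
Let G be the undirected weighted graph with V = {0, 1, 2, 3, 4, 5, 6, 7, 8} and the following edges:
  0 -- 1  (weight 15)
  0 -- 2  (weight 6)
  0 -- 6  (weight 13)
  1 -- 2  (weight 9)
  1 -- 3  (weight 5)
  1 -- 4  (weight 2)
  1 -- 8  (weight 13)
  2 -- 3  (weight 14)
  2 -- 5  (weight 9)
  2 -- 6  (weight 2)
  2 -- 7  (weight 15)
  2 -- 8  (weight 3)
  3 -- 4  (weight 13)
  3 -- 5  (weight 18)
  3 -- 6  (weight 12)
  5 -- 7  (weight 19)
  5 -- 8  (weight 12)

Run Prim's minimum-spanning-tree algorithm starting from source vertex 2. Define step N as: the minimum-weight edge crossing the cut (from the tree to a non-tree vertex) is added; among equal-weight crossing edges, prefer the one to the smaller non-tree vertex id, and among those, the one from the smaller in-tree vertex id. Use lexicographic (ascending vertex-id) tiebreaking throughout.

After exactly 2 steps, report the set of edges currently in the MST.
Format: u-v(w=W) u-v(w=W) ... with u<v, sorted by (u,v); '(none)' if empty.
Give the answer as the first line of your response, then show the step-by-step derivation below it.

2-6(w=2) 2-8(w=3)

step 1: add edge 2-6 (w=2); MST = {2-6(w=2)}
step 2: add edge 2-8 (w=3); MST = {2-6(w=2) 2-8(w=3)}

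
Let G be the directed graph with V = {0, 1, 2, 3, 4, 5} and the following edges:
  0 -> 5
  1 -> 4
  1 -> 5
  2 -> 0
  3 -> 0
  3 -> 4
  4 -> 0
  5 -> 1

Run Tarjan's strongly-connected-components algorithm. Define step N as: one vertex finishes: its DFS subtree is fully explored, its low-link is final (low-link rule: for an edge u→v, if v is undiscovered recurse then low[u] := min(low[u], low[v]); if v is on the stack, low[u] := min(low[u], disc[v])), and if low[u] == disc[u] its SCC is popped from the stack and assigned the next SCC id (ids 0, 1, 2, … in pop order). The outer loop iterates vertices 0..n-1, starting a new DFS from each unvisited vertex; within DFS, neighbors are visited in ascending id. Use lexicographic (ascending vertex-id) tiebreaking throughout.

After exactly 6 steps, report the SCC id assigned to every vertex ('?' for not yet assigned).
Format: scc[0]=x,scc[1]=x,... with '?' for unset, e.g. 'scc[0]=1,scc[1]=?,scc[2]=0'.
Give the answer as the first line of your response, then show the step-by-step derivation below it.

scc[0]=0,scc[1]=0,scc[2]=1,scc[3]=2,scc[4]=0,scc[5]=0

step 1: low=(low[0]=0,low[1]=2,low[2]=?,low[3]=?,low[4]=0,low[5]=1); scc=(scc[0]=?,scc[1]=?,scc[2]=?,scc[3]=?,scc[4]=?,scc[5]=?)
step 2: low=(low[0]=0,low[1]=0,low[2]=?,low[3]=?,low[4]=0,low[5]=1); scc=(scc[0]=?,scc[1]=?,scc[2]=?,scc[3]=?,scc[4]=?,scc[5]=?)
step 3: low=(low[0]=0,low[1]=0,low[2]=?,low[3]=?,low[4]=0,low[5]=0); scc=(scc[0]=?,scc[1]=?,scc[2]=?,scc[3]=?,scc[4]=?,scc[5]=?)
step 4: low=(low[0]=0,low[1]=0,low[2]=?,low[3]=?,low[4]=0,low[5]=0); scc=(scc[0]=0,scc[1]=0,scc[2]=?,scc[3]=?,scc[4]=0,scc[5]=0)
step 5: low=(low[0]=0,low[1]=0,low[2]=4,low[3]=?,low[4]=0,low[5]=0); scc=(scc[0]=0,scc[1]=0,scc[2]=1,scc[3]=?,scc[4]=0,scc[5]=0)
step 6: low=(low[0]=0,low[1]=0,low[2]=4,low[3]=5,low[4]=0,low[5]=0); scc=(scc[0]=0,scc[1]=0,scc[2]=1,scc[3]=2,scc[4]=0,scc[5]=0)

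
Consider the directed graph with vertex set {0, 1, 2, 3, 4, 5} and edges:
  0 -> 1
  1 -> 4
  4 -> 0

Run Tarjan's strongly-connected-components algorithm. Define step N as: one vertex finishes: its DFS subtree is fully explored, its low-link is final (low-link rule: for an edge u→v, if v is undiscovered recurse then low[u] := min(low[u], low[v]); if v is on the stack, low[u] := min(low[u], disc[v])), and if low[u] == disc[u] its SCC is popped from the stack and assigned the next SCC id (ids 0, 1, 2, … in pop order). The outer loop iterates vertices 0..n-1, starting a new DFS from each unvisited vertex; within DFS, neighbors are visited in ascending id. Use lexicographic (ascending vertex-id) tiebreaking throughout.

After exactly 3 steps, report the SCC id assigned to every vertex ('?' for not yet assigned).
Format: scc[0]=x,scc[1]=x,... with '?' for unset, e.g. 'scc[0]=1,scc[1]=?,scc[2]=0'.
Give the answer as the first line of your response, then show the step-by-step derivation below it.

scc[0]=0,scc[1]=0,scc[2]=?,scc[3]=?,scc[4]=0,scc[5]=?

step 1: low=(low[0]=0,low[1]=1,low[2]=?,low[3]=?,low[4]=0,low[5]=?); scc=(scc[0]=?,scc[1]=?,scc[2]=?,scc[3]=?,scc[4]=?,scc[5]=?)
step 2: low=(low[0]=0,low[1]=0,low[2]=?,low[3]=?,low[4]=0,low[5]=?); scc=(scc[0]=?,scc[1]=?,scc[2]=?,scc[3]=?,scc[4]=?,scc[5]=?)
step 3: low=(low[0]=0,low[1]=0,low[2]=?,low[3]=?,low[4]=0,low[5]=?); scc=(scc[0]=0,scc[1]=0,scc[2]=?,scc[3]=?,scc[4]=0,scc[5]=?)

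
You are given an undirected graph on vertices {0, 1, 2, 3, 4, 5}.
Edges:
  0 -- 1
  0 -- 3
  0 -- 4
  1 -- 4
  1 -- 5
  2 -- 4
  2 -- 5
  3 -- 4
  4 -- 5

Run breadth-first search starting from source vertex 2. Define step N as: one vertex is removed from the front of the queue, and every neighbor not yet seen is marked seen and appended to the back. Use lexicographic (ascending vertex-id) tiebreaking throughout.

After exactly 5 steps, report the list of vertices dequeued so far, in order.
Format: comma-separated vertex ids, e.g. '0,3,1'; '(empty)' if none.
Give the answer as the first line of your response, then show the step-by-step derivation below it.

2,4,5,0,1

step 1: dequeue 2; queue=[4,5]; order=2
step 2: dequeue 4; queue=[5,0,1,3]; order=2,4
step 3: dequeue 5; queue=[0,1,3]; order=2,4,5
step 4: dequeue 0; queue=[1,3]; order=2,4,5,0
step 5: dequeue 1; queue=[3]; order=2,4,5,0,1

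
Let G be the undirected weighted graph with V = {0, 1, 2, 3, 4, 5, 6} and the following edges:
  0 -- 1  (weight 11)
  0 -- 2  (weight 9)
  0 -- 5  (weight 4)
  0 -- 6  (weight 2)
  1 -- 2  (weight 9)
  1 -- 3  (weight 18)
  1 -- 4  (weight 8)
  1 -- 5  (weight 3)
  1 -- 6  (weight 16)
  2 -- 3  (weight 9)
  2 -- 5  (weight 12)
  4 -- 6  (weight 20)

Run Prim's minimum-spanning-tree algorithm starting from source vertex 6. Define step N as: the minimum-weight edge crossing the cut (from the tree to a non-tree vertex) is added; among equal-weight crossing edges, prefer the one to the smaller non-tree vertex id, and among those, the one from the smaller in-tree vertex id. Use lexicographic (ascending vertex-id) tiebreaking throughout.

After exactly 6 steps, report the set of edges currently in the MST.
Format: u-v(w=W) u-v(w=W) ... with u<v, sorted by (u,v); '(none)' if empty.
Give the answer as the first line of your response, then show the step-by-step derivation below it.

0-2(w=9) 0-5(w=4) 0-6(w=2) 1-4(w=8) 1-5(w=3) 2-3(w=9)

step 1: add edge 0-6 (w=2); MST = {0-6(w=2)}
step 2: add edge 0-5 (w=4); MST = {0-5(w=4) 0-6(w=2)}
step 3: add edge 1-5 (w=3); MST = {0-5(w=4) 0-6(w=2) 1-5(w=3)}
step 4: add edge 1-4 (w=8); MST = {0-5(w=4) 0-6(w=2) 1-4(w=8) 1-5(w=3)}
step 5: add edge 0-2 (w=9); MST = {0-2(w=9) 0-5(w=4) 0-6(w=2) 1-4(w=8) 1-5(w=3)}
step 6: add edge 2-3 (w=9); MST = {0-2(w=9) 0-5(w=4) 0-6(w=2) 1-4(w=8) 1-5(w=3) 2-3(w=9)}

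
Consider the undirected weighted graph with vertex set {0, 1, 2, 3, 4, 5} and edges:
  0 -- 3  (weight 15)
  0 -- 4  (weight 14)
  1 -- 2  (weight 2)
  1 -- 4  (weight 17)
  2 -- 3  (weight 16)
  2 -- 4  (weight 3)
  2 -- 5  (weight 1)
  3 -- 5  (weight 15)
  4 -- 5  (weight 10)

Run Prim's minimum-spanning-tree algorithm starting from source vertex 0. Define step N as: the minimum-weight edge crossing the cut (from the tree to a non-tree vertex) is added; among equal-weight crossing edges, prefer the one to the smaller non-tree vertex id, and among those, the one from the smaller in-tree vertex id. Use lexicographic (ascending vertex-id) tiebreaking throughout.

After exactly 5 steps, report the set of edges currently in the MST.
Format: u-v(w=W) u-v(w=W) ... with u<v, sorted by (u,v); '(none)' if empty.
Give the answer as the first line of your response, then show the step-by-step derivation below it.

0-3(w=15) 0-4(w=14) 1-2(w=2) 2-4(w=3) 2-5(w=1)

step 1: add edge 0-4 (w=14); MST = {0-4(w=14)}
step 2: add edge 2-4 (w=3); MST = {0-4(w=14) 2-4(w=3)}
step 3: add edge 2-5 (w=1); MST = {0-4(w=14) 2-4(w=3) 2-5(w=1)}
step 4: add edge 1-2 (w=2); MST = {0-4(w=14) 1-2(w=2) 2-4(w=3) 2-5(w=1)}
step 5: add edge 0-3 (w=15); MST = {0-3(w=15) 0-4(w=14) 1-2(w=2) 2-4(w=3) 2-5(w=1)}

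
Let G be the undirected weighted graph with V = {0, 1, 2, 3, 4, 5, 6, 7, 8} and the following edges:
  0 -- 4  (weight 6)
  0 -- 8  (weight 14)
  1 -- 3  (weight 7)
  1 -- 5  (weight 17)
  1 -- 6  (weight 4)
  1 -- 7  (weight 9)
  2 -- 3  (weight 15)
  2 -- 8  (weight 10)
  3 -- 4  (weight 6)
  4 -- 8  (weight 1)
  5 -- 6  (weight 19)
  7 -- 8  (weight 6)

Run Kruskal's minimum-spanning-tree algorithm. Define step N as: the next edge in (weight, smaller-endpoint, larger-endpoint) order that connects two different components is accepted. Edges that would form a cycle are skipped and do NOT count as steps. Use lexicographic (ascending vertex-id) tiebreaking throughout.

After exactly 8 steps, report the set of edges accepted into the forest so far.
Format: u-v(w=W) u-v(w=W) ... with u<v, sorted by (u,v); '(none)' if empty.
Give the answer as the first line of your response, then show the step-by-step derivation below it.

0-4(w=6) 1-3(w=7) 1-5(w=17) 1-6(w=4) 2-8(w=10) 3-4(w=6) 4-8(w=1) 7-8(w=6)

step 1: add edge 4-8 (w=1); MST = {4-8(w=1)}
step 2: add edge 1-6 (w=4); MST = {1-6(w=4) 4-8(w=1)}
step 3: add edge 0-4 (w=6); MST = {0-4(w=6) 1-6(w=4) 4-8(w=1)}
step 4: add edge 3-4 (w=6); MST = {0-4(w=6) 1-6(w=4) 3-4(w=6) 4-8(w=1)}
step 5: add edge 7-8 (w=6); MST = {0-4(w=6) 1-6(w=4) 3-4(w=6) 4-8(w=1) 7-8(w=6)}
step 6: add edge 1-3 (w=7); MST = {0-4(w=6) 1-3(w=7) 1-6(w=4) 3-4(w=6) 4-8(w=1) 7-8(w=6)}
step 7: add edge 2-8 (w=10); MST = {0-4(w=6) 1-3(w=7) 1-6(w=4) 2-8(w=10) 3-4(w=6) 4-8(w=1) 7-8(w=6)}
step 8: add edge 1-5 (w=17); MST = {0-4(w=6) 1-3(w=7) 1-5(w=17) 1-6(w=4) 2-8(w=10) 3-4(w=6) 4-8(w=1) 7-8(w=6)}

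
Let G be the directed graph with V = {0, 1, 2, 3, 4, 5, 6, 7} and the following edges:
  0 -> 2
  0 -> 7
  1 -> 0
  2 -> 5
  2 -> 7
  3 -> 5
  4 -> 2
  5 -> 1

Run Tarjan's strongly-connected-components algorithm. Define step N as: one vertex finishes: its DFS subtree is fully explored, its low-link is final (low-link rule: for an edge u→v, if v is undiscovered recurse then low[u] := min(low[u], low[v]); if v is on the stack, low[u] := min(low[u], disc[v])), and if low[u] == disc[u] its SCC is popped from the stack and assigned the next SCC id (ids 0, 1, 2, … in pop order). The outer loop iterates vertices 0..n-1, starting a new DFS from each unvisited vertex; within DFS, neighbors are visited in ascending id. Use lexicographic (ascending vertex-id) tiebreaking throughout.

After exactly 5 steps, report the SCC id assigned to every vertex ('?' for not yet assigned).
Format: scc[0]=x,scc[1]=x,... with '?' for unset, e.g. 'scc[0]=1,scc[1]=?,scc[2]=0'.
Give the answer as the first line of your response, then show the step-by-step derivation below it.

scc[0]=1,scc[1]=1,scc[2]=1,scc[3]=?,scc[4]=?,scc[5]=1,scc[6]=?,scc[7]=0

step 1: low=(low[0]=0,low[1]=0,low[2]=1,low[3]=?,low[4]=?,low[5]=2,low[6]=?,low[7]=?); scc=(scc[0]=?,scc[1]=?,scc[2]=?,scc[3]=?,scc[4]=?,scc[5]=?,scc[6]=?,scc[7]=?)
step 2: low=(low[0]=0,low[1]=0,low[2]=1,low[3]=?,low[4]=?,low[5]=0,low[6]=?,low[7]=?); scc=(scc[0]=?,scc[1]=?,scc[2]=?,scc[3]=?,scc[4]=?,scc[5]=?,scc[6]=?,scc[7]=?)
step 3: low=(low[0]=0,low[1]=0,low[2]=0,low[3]=?,low[4]=?,low[5]=0,low[6]=?,low[7]=4); scc=(scc[0]=?,scc[1]=?,scc[2]=?,scc[3]=?,scc[4]=?,scc[5]=?,scc[6]=?,scc[7]=0)
step 4: low=(low[0]=0,low[1]=0,low[2]=0,low[3]=?,low[4]=?,low[5]=0,low[6]=?,low[7]=4); scc=(scc[0]=?,scc[1]=?,scc[2]=?,scc[3]=?,scc[4]=?,scc[5]=?,scc[6]=?,scc[7]=0)
step 5: low=(low[0]=0,low[1]=0,low[2]=0,low[3]=?,low[4]=?,low[5]=0,low[6]=?,low[7]=4); scc=(scc[0]=1,scc[1]=1,scc[2]=1,scc[3]=?,scc[4]=?,scc[5]=1,scc[6]=?,scc[7]=0)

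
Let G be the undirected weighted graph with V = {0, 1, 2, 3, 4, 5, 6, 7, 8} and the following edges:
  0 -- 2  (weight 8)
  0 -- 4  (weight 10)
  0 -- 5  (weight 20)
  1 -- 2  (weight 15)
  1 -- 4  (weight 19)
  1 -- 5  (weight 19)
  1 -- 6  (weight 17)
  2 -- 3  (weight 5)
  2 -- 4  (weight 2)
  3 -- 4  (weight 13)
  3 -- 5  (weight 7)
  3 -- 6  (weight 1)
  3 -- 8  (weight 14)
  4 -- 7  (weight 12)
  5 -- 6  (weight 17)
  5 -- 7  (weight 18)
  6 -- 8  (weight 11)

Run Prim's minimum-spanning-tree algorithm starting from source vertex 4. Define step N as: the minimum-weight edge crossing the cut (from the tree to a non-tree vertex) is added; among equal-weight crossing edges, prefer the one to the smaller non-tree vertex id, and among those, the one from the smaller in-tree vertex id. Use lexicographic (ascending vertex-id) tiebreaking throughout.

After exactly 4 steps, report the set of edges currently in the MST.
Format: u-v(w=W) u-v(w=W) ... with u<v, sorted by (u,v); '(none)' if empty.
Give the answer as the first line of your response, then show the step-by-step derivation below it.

2-3(w=5) 2-4(w=2) 3-5(w=7) 3-6(w=1)

step 1: add edge 2-4 (w=2); MST = {2-4(w=2)}
step 2: add edge 2-3 (w=5); MST = {2-3(w=5) 2-4(w=2)}
step 3: add edge 3-6 (w=1); MST = {2-3(w=5) 2-4(w=2) 3-6(w=1)}
step 4: add edge 3-5 (w=7); MST = {2-3(w=5) 2-4(w=2) 3-5(w=7) 3-6(w=1)}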